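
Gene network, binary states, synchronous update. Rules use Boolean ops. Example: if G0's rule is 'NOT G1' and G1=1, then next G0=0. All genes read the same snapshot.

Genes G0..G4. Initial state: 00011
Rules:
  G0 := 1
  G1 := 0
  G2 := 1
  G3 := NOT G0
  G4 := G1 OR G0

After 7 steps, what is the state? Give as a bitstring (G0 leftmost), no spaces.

Step 1: G0=1(const) G1=0(const) G2=1(const) G3=NOT G0=NOT 0=1 G4=G1|G0=0|0=0 -> 10110
Step 2: G0=1(const) G1=0(const) G2=1(const) G3=NOT G0=NOT 1=0 G4=G1|G0=0|1=1 -> 10101
Step 3: G0=1(const) G1=0(const) G2=1(const) G3=NOT G0=NOT 1=0 G4=G1|G0=0|1=1 -> 10101
Step 4: G0=1(const) G1=0(const) G2=1(const) G3=NOT G0=NOT 1=0 G4=G1|G0=0|1=1 -> 10101
Step 5: G0=1(const) G1=0(const) G2=1(const) G3=NOT G0=NOT 1=0 G4=G1|G0=0|1=1 -> 10101
Step 6: G0=1(const) G1=0(const) G2=1(const) G3=NOT G0=NOT 1=0 G4=G1|G0=0|1=1 -> 10101
Step 7: G0=1(const) G1=0(const) G2=1(const) G3=NOT G0=NOT 1=0 G4=G1|G0=0|1=1 -> 10101

10101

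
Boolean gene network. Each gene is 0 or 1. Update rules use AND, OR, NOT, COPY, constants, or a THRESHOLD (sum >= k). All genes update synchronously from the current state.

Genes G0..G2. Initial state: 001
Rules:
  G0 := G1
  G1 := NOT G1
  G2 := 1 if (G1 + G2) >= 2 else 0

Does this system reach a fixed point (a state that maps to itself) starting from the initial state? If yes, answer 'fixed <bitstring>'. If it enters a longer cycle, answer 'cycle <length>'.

Answer: cycle 2

Derivation:
Step 0: 001
Step 1: G0=G1=0 G1=NOT G1=NOT 0=1 G2=(0+1>=2)=0 -> 010
Step 2: G0=G1=1 G1=NOT G1=NOT 1=0 G2=(1+0>=2)=0 -> 100
Step 3: G0=G1=0 G1=NOT G1=NOT 0=1 G2=(0+0>=2)=0 -> 010
Cycle of length 2 starting at step 1 -> no fixed point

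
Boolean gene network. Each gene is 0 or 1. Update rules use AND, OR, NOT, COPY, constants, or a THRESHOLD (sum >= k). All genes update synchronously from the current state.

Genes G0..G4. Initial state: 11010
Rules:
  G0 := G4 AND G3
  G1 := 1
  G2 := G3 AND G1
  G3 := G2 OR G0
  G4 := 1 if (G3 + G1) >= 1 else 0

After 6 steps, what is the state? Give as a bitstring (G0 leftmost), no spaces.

Step 1: G0=G4&G3=0&1=0 G1=1(const) G2=G3&G1=1&1=1 G3=G2|G0=0|1=1 G4=(1+1>=1)=1 -> 01111
Step 2: G0=G4&G3=1&1=1 G1=1(const) G2=G3&G1=1&1=1 G3=G2|G0=1|0=1 G4=(1+1>=1)=1 -> 11111
Step 3: G0=G4&G3=1&1=1 G1=1(const) G2=G3&G1=1&1=1 G3=G2|G0=1|1=1 G4=(1+1>=1)=1 -> 11111
Step 4: G0=G4&G3=1&1=1 G1=1(const) G2=G3&G1=1&1=1 G3=G2|G0=1|1=1 G4=(1+1>=1)=1 -> 11111
Step 5: G0=G4&G3=1&1=1 G1=1(const) G2=G3&G1=1&1=1 G3=G2|G0=1|1=1 G4=(1+1>=1)=1 -> 11111
Step 6: G0=G4&G3=1&1=1 G1=1(const) G2=G3&G1=1&1=1 G3=G2|G0=1|1=1 G4=(1+1>=1)=1 -> 11111

11111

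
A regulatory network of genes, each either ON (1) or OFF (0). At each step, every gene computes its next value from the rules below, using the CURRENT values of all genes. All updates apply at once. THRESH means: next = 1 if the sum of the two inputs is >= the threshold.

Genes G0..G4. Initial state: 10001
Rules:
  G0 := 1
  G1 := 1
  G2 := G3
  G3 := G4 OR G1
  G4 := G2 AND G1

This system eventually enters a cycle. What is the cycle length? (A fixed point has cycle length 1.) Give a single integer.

Answer: 1

Derivation:
Step 0: 10001
Step 1: G0=1(const) G1=1(const) G2=G3=0 G3=G4|G1=1|0=1 G4=G2&G1=0&0=0 -> 11010
Step 2: G0=1(const) G1=1(const) G2=G3=1 G3=G4|G1=0|1=1 G4=G2&G1=0&1=0 -> 11110
Step 3: G0=1(const) G1=1(const) G2=G3=1 G3=G4|G1=0|1=1 G4=G2&G1=1&1=1 -> 11111
Step 4: G0=1(const) G1=1(const) G2=G3=1 G3=G4|G1=1|1=1 G4=G2&G1=1&1=1 -> 11111
State from step 4 equals state from step 3 -> cycle length 1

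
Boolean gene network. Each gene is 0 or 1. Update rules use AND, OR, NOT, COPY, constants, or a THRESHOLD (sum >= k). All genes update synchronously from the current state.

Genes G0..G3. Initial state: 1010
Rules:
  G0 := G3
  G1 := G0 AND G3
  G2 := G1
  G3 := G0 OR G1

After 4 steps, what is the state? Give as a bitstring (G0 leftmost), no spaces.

Step 1: G0=G3=0 G1=G0&G3=1&0=0 G2=G1=0 G3=G0|G1=1|0=1 -> 0001
Step 2: G0=G3=1 G1=G0&G3=0&1=0 G2=G1=0 G3=G0|G1=0|0=0 -> 1000
Step 3: G0=G3=0 G1=G0&G3=1&0=0 G2=G1=0 G3=G0|G1=1|0=1 -> 0001
Step 4: G0=G3=1 G1=G0&G3=0&1=0 G2=G1=0 G3=G0|G1=0|0=0 -> 1000

1000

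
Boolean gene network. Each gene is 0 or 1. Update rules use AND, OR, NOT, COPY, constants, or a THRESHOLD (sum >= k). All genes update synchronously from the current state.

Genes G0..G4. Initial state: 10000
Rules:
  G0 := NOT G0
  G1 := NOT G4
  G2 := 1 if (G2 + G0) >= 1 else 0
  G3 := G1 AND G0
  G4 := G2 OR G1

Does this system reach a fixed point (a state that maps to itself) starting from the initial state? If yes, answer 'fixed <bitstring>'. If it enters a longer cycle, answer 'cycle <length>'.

Answer: cycle 2

Derivation:
Step 0: 10000
Step 1: G0=NOT G0=NOT 1=0 G1=NOT G4=NOT 0=1 G2=(0+1>=1)=1 G3=G1&G0=0&1=0 G4=G2|G1=0|0=0 -> 01100
Step 2: G0=NOT G0=NOT 0=1 G1=NOT G4=NOT 0=1 G2=(1+0>=1)=1 G3=G1&G0=1&0=0 G4=G2|G1=1|1=1 -> 11101
Step 3: G0=NOT G0=NOT 1=0 G1=NOT G4=NOT 1=0 G2=(1+1>=1)=1 G3=G1&G0=1&1=1 G4=G2|G1=1|1=1 -> 00111
Step 4: G0=NOT G0=NOT 0=1 G1=NOT G4=NOT 1=0 G2=(1+0>=1)=1 G3=G1&G0=0&0=0 G4=G2|G1=1|0=1 -> 10101
Step 5: G0=NOT G0=NOT 1=0 G1=NOT G4=NOT 1=0 G2=(1+1>=1)=1 G3=G1&G0=0&1=0 G4=G2|G1=1|0=1 -> 00101
Step 6: G0=NOT G0=NOT 0=1 G1=NOT G4=NOT 1=0 G2=(1+0>=1)=1 G3=G1&G0=0&0=0 G4=G2|G1=1|0=1 -> 10101
Cycle of length 2 starting at step 4 -> no fixed point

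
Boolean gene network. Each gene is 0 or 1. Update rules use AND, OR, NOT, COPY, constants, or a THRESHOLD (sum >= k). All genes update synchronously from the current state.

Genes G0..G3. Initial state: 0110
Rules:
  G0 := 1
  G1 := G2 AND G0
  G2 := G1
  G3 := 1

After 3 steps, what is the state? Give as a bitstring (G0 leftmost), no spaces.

Step 1: G0=1(const) G1=G2&G0=1&0=0 G2=G1=1 G3=1(const) -> 1011
Step 2: G0=1(const) G1=G2&G0=1&1=1 G2=G1=0 G3=1(const) -> 1101
Step 3: G0=1(const) G1=G2&G0=0&1=0 G2=G1=1 G3=1(const) -> 1011

1011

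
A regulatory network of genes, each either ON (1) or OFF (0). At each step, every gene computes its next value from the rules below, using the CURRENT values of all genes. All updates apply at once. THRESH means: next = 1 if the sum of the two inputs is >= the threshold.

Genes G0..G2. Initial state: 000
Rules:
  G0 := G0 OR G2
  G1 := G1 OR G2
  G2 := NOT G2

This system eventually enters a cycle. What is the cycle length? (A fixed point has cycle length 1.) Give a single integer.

Answer: 2

Derivation:
Step 0: 000
Step 1: G0=G0|G2=0|0=0 G1=G1|G2=0|0=0 G2=NOT G2=NOT 0=1 -> 001
Step 2: G0=G0|G2=0|1=1 G1=G1|G2=0|1=1 G2=NOT G2=NOT 1=0 -> 110
Step 3: G0=G0|G2=1|0=1 G1=G1|G2=1|0=1 G2=NOT G2=NOT 0=1 -> 111
Step 4: G0=G0|G2=1|1=1 G1=G1|G2=1|1=1 G2=NOT G2=NOT 1=0 -> 110
State from step 4 equals state from step 2 -> cycle length 2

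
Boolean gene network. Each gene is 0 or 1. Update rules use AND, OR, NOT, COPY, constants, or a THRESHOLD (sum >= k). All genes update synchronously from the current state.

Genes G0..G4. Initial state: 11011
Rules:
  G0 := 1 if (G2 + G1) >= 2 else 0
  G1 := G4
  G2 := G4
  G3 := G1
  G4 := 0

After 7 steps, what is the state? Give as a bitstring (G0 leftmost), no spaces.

Step 1: G0=(0+1>=2)=0 G1=G4=1 G2=G4=1 G3=G1=1 G4=0(const) -> 01110
Step 2: G0=(1+1>=2)=1 G1=G4=0 G2=G4=0 G3=G1=1 G4=0(const) -> 10010
Step 3: G0=(0+0>=2)=0 G1=G4=0 G2=G4=0 G3=G1=0 G4=0(const) -> 00000
Step 4: G0=(0+0>=2)=0 G1=G4=0 G2=G4=0 G3=G1=0 G4=0(const) -> 00000
Step 5: G0=(0+0>=2)=0 G1=G4=0 G2=G4=0 G3=G1=0 G4=0(const) -> 00000
Step 6: G0=(0+0>=2)=0 G1=G4=0 G2=G4=0 G3=G1=0 G4=0(const) -> 00000
Step 7: G0=(0+0>=2)=0 G1=G4=0 G2=G4=0 G3=G1=0 G4=0(const) -> 00000

00000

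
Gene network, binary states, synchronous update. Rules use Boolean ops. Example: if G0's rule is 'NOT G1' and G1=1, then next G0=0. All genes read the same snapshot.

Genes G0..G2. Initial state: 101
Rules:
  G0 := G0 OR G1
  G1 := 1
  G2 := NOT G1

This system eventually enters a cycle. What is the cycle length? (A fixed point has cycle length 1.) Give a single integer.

Answer: 1

Derivation:
Step 0: 101
Step 1: G0=G0|G1=1|0=1 G1=1(const) G2=NOT G1=NOT 0=1 -> 111
Step 2: G0=G0|G1=1|1=1 G1=1(const) G2=NOT G1=NOT 1=0 -> 110
Step 3: G0=G0|G1=1|1=1 G1=1(const) G2=NOT G1=NOT 1=0 -> 110
State from step 3 equals state from step 2 -> cycle length 1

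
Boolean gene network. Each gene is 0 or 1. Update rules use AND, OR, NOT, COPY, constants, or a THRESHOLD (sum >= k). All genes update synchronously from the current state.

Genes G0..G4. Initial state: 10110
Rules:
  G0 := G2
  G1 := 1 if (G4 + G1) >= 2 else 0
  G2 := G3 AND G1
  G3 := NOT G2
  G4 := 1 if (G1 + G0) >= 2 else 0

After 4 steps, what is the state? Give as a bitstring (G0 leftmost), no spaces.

Step 1: G0=G2=1 G1=(0+0>=2)=0 G2=G3&G1=1&0=0 G3=NOT G2=NOT 1=0 G4=(0+1>=2)=0 -> 10000
Step 2: G0=G2=0 G1=(0+0>=2)=0 G2=G3&G1=0&0=0 G3=NOT G2=NOT 0=1 G4=(0+1>=2)=0 -> 00010
Step 3: G0=G2=0 G1=(0+0>=2)=0 G2=G3&G1=1&0=0 G3=NOT G2=NOT 0=1 G4=(0+0>=2)=0 -> 00010
Step 4: G0=G2=0 G1=(0+0>=2)=0 G2=G3&G1=1&0=0 G3=NOT G2=NOT 0=1 G4=(0+0>=2)=0 -> 00010

00010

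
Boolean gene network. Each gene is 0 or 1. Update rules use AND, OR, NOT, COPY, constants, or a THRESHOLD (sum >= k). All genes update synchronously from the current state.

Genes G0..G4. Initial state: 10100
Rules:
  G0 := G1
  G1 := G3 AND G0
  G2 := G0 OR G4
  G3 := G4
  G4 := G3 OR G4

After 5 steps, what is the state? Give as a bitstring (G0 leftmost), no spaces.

Step 1: G0=G1=0 G1=G3&G0=0&1=0 G2=G0|G4=1|0=1 G3=G4=0 G4=G3|G4=0|0=0 -> 00100
Step 2: G0=G1=0 G1=G3&G0=0&0=0 G2=G0|G4=0|0=0 G3=G4=0 G4=G3|G4=0|0=0 -> 00000
Step 3: G0=G1=0 G1=G3&G0=0&0=0 G2=G0|G4=0|0=0 G3=G4=0 G4=G3|G4=0|0=0 -> 00000
Step 4: G0=G1=0 G1=G3&G0=0&0=0 G2=G0|G4=0|0=0 G3=G4=0 G4=G3|G4=0|0=0 -> 00000
Step 5: G0=G1=0 G1=G3&G0=0&0=0 G2=G0|G4=0|0=0 G3=G4=0 G4=G3|G4=0|0=0 -> 00000

00000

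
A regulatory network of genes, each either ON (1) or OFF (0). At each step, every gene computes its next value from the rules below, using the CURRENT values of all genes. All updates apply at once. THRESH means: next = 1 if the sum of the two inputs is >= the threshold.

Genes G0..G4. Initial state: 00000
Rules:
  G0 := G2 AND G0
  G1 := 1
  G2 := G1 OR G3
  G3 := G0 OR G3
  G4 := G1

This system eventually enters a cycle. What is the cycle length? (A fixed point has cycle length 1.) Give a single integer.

Step 0: 00000
Step 1: G0=G2&G0=0&0=0 G1=1(const) G2=G1|G3=0|0=0 G3=G0|G3=0|0=0 G4=G1=0 -> 01000
Step 2: G0=G2&G0=0&0=0 G1=1(const) G2=G1|G3=1|0=1 G3=G0|G3=0|0=0 G4=G1=1 -> 01101
Step 3: G0=G2&G0=1&0=0 G1=1(const) G2=G1|G3=1|0=1 G3=G0|G3=0|0=0 G4=G1=1 -> 01101
State from step 3 equals state from step 2 -> cycle length 1

Answer: 1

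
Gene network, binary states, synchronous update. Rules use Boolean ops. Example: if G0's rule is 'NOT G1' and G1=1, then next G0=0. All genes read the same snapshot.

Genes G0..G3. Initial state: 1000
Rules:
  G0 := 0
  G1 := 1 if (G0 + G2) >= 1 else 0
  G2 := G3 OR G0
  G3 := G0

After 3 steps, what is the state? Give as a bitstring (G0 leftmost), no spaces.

Step 1: G0=0(const) G1=(1+0>=1)=1 G2=G3|G0=0|1=1 G3=G0=1 -> 0111
Step 2: G0=0(const) G1=(0+1>=1)=1 G2=G3|G0=1|0=1 G3=G0=0 -> 0110
Step 3: G0=0(const) G1=(0+1>=1)=1 G2=G3|G0=0|0=0 G3=G0=0 -> 0100

0100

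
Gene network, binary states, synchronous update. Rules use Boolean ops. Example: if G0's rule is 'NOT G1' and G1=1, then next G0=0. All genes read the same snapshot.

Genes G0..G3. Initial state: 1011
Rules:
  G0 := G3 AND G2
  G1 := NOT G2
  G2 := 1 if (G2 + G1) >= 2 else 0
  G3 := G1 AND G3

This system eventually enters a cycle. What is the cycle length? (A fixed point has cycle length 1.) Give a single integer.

Answer: 1

Derivation:
Step 0: 1011
Step 1: G0=G3&G2=1&1=1 G1=NOT G2=NOT 1=0 G2=(1+0>=2)=0 G3=G1&G3=0&1=0 -> 1000
Step 2: G0=G3&G2=0&0=0 G1=NOT G2=NOT 0=1 G2=(0+0>=2)=0 G3=G1&G3=0&0=0 -> 0100
Step 3: G0=G3&G2=0&0=0 G1=NOT G2=NOT 0=1 G2=(0+1>=2)=0 G3=G1&G3=1&0=0 -> 0100
State from step 3 equals state from step 2 -> cycle length 1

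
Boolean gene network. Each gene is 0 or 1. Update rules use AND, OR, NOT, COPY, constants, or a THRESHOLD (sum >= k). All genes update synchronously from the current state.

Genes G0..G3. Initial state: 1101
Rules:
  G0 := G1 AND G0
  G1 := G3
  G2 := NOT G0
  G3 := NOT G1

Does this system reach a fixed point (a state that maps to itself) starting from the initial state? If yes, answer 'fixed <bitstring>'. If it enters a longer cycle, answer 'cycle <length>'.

Answer: cycle 4

Derivation:
Step 0: 1101
Step 1: G0=G1&G0=1&1=1 G1=G3=1 G2=NOT G0=NOT 1=0 G3=NOT G1=NOT 1=0 -> 1100
Step 2: G0=G1&G0=1&1=1 G1=G3=0 G2=NOT G0=NOT 1=0 G3=NOT G1=NOT 1=0 -> 1000
Step 3: G0=G1&G0=0&1=0 G1=G3=0 G2=NOT G0=NOT 1=0 G3=NOT G1=NOT 0=1 -> 0001
Step 4: G0=G1&G0=0&0=0 G1=G3=1 G2=NOT G0=NOT 0=1 G3=NOT G1=NOT 0=1 -> 0111
Step 5: G0=G1&G0=1&0=0 G1=G3=1 G2=NOT G0=NOT 0=1 G3=NOT G1=NOT 1=0 -> 0110
Step 6: G0=G1&G0=1&0=0 G1=G3=0 G2=NOT G0=NOT 0=1 G3=NOT G1=NOT 1=0 -> 0010
Step 7: G0=G1&G0=0&0=0 G1=G3=0 G2=NOT G0=NOT 0=1 G3=NOT G1=NOT 0=1 -> 0011
Step 8: G0=G1&G0=0&0=0 G1=G3=1 G2=NOT G0=NOT 0=1 G3=NOT G1=NOT 0=1 -> 0111
Cycle of length 4 starting at step 4 -> no fixed point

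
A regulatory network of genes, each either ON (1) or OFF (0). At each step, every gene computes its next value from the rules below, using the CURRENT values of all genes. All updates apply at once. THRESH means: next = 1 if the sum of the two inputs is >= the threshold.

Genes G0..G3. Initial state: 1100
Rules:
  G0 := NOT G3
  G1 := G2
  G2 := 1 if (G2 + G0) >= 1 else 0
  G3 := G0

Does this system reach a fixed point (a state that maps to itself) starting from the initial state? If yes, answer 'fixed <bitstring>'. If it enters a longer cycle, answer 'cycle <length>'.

Step 0: 1100
Step 1: G0=NOT G3=NOT 0=1 G1=G2=0 G2=(0+1>=1)=1 G3=G0=1 -> 1011
Step 2: G0=NOT G3=NOT 1=0 G1=G2=1 G2=(1+1>=1)=1 G3=G0=1 -> 0111
Step 3: G0=NOT G3=NOT 1=0 G1=G2=1 G2=(1+0>=1)=1 G3=G0=0 -> 0110
Step 4: G0=NOT G3=NOT 0=1 G1=G2=1 G2=(1+0>=1)=1 G3=G0=0 -> 1110
Step 5: G0=NOT G3=NOT 0=1 G1=G2=1 G2=(1+1>=1)=1 G3=G0=1 -> 1111
Step 6: G0=NOT G3=NOT 1=0 G1=G2=1 G2=(1+1>=1)=1 G3=G0=1 -> 0111
Cycle of length 4 starting at step 2 -> no fixed point

Answer: cycle 4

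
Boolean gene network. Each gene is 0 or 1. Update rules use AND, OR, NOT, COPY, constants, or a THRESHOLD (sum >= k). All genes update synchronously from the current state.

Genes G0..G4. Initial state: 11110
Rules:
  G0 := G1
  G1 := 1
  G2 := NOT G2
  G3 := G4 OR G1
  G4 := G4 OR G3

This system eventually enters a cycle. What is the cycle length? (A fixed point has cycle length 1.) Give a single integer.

Step 0: 11110
Step 1: G0=G1=1 G1=1(const) G2=NOT G2=NOT 1=0 G3=G4|G1=0|1=1 G4=G4|G3=0|1=1 -> 11011
Step 2: G0=G1=1 G1=1(const) G2=NOT G2=NOT 0=1 G3=G4|G1=1|1=1 G4=G4|G3=1|1=1 -> 11111
Step 3: G0=G1=1 G1=1(const) G2=NOT G2=NOT 1=0 G3=G4|G1=1|1=1 G4=G4|G3=1|1=1 -> 11011
State from step 3 equals state from step 1 -> cycle length 2

Answer: 2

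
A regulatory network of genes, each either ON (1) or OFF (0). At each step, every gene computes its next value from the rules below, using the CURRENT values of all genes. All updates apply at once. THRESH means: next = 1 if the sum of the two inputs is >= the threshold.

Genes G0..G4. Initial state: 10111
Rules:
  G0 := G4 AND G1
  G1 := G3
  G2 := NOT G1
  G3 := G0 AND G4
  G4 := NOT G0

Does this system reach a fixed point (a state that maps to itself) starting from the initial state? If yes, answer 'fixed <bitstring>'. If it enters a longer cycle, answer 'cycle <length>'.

Answer: cycle 3

Derivation:
Step 0: 10111
Step 1: G0=G4&G1=1&0=0 G1=G3=1 G2=NOT G1=NOT 0=1 G3=G0&G4=1&1=1 G4=NOT G0=NOT 1=0 -> 01110
Step 2: G0=G4&G1=0&1=0 G1=G3=1 G2=NOT G1=NOT 1=0 G3=G0&G4=0&0=0 G4=NOT G0=NOT 0=1 -> 01001
Step 3: G0=G4&G1=1&1=1 G1=G3=0 G2=NOT G1=NOT 1=0 G3=G0&G4=0&1=0 G4=NOT G0=NOT 0=1 -> 10001
Step 4: G0=G4&G1=1&0=0 G1=G3=0 G2=NOT G1=NOT 0=1 G3=G0&G4=1&1=1 G4=NOT G0=NOT 1=0 -> 00110
Step 5: G0=G4&G1=0&0=0 G1=G3=1 G2=NOT G1=NOT 0=1 G3=G0&G4=0&0=0 G4=NOT G0=NOT 0=1 -> 01101
Step 6: G0=G4&G1=1&1=1 G1=G3=0 G2=NOT G1=NOT 1=0 G3=G0&G4=0&1=0 G4=NOT G0=NOT 0=1 -> 10001
Cycle of length 3 starting at step 3 -> no fixed point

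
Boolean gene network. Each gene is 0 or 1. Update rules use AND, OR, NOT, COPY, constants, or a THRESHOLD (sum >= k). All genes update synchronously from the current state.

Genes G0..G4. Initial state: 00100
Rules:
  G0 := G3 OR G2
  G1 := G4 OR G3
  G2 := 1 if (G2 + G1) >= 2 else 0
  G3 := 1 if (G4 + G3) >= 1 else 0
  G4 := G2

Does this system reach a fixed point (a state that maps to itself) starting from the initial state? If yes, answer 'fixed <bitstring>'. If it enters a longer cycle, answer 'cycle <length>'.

Answer: fixed 11010

Derivation:
Step 0: 00100
Step 1: G0=G3|G2=0|1=1 G1=G4|G3=0|0=0 G2=(1+0>=2)=0 G3=(0+0>=1)=0 G4=G2=1 -> 10001
Step 2: G0=G3|G2=0|0=0 G1=G4|G3=1|0=1 G2=(0+0>=2)=0 G3=(1+0>=1)=1 G4=G2=0 -> 01010
Step 3: G0=G3|G2=1|0=1 G1=G4|G3=0|1=1 G2=(0+1>=2)=0 G3=(0+1>=1)=1 G4=G2=0 -> 11010
Step 4: G0=G3|G2=1|0=1 G1=G4|G3=0|1=1 G2=(0+1>=2)=0 G3=(0+1>=1)=1 G4=G2=0 -> 11010
Fixed point reached at step 3: 11010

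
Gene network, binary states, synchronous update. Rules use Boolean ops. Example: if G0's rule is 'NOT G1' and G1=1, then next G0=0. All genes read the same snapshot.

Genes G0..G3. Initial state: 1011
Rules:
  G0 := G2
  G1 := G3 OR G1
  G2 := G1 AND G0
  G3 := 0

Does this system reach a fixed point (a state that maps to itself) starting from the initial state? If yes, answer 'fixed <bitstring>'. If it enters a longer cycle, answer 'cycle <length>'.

Step 0: 1011
Step 1: G0=G2=1 G1=G3|G1=1|0=1 G2=G1&G0=0&1=0 G3=0(const) -> 1100
Step 2: G0=G2=0 G1=G3|G1=0|1=1 G2=G1&G0=1&1=1 G3=0(const) -> 0110
Step 3: G0=G2=1 G1=G3|G1=0|1=1 G2=G1&G0=1&0=0 G3=0(const) -> 1100
Cycle of length 2 starting at step 1 -> no fixed point

Answer: cycle 2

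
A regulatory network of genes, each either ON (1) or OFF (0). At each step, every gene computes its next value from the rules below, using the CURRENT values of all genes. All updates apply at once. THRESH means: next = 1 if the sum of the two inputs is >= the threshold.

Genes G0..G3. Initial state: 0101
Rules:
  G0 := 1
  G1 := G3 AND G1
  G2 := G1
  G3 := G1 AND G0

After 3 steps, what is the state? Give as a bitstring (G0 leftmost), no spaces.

Step 1: G0=1(const) G1=G3&G1=1&1=1 G2=G1=1 G3=G1&G0=1&0=0 -> 1110
Step 2: G0=1(const) G1=G3&G1=0&1=0 G2=G1=1 G3=G1&G0=1&1=1 -> 1011
Step 3: G0=1(const) G1=G3&G1=1&0=0 G2=G1=0 G3=G1&G0=0&1=0 -> 1000

1000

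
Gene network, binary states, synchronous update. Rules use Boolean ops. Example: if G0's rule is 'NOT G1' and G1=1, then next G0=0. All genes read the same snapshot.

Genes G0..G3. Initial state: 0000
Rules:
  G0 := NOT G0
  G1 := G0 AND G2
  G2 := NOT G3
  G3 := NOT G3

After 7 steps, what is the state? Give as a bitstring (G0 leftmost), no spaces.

Step 1: G0=NOT G0=NOT 0=1 G1=G0&G2=0&0=0 G2=NOT G3=NOT 0=1 G3=NOT G3=NOT 0=1 -> 1011
Step 2: G0=NOT G0=NOT 1=0 G1=G0&G2=1&1=1 G2=NOT G3=NOT 1=0 G3=NOT G3=NOT 1=0 -> 0100
Step 3: G0=NOT G0=NOT 0=1 G1=G0&G2=0&0=0 G2=NOT G3=NOT 0=1 G3=NOT G3=NOT 0=1 -> 1011
Step 4: G0=NOT G0=NOT 1=0 G1=G0&G2=1&1=1 G2=NOT G3=NOT 1=0 G3=NOT G3=NOT 1=0 -> 0100
Step 5: G0=NOT G0=NOT 0=1 G1=G0&G2=0&0=0 G2=NOT G3=NOT 0=1 G3=NOT G3=NOT 0=1 -> 1011
Step 6: G0=NOT G0=NOT 1=0 G1=G0&G2=1&1=1 G2=NOT G3=NOT 1=0 G3=NOT G3=NOT 1=0 -> 0100
Step 7: G0=NOT G0=NOT 0=1 G1=G0&G2=0&0=0 G2=NOT G3=NOT 0=1 G3=NOT G3=NOT 0=1 -> 1011

1011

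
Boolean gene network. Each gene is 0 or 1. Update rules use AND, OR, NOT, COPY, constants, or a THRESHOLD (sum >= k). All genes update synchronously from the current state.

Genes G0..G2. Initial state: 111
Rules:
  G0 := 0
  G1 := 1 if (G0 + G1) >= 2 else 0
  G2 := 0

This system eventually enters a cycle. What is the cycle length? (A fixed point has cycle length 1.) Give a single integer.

Step 0: 111
Step 1: G0=0(const) G1=(1+1>=2)=1 G2=0(const) -> 010
Step 2: G0=0(const) G1=(0+1>=2)=0 G2=0(const) -> 000
Step 3: G0=0(const) G1=(0+0>=2)=0 G2=0(const) -> 000
State from step 3 equals state from step 2 -> cycle length 1

Answer: 1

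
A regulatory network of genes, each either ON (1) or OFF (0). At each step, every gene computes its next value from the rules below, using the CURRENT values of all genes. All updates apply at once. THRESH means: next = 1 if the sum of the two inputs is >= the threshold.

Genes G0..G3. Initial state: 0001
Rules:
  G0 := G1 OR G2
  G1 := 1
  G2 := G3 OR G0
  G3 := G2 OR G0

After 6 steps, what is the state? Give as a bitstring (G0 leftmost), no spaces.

Step 1: G0=G1|G2=0|0=0 G1=1(const) G2=G3|G0=1|0=1 G3=G2|G0=0|0=0 -> 0110
Step 2: G0=G1|G2=1|1=1 G1=1(const) G2=G3|G0=0|0=0 G3=G2|G0=1|0=1 -> 1101
Step 3: G0=G1|G2=1|0=1 G1=1(const) G2=G3|G0=1|1=1 G3=G2|G0=0|1=1 -> 1111
Step 4: G0=G1|G2=1|1=1 G1=1(const) G2=G3|G0=1|1=1 G3=G2|G0=1|1=1 -> 1111
Step 5: G0=G1|G2=1|1=1 G1=1(const) G2=G3|G0=1|1=1 G3=G2|G0=1|1=1 -> 1111
Step 6: G0=G1|G2=1|1=1 G1=1(const) G2=G3|G0=1|1=1 G3=G2|G0=1|1=1 -> 1111

1111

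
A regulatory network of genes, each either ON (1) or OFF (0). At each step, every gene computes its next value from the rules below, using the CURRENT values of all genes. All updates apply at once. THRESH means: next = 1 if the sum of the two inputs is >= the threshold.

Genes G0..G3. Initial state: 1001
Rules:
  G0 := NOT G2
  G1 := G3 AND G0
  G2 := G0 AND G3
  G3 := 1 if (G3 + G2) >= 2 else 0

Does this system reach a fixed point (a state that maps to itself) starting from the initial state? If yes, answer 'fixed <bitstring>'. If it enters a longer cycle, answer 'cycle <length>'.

Step 0: 1001
Step 1: G0=NOT G2=NOT 0=1 G1=G3&G0=1&1=1 G2=G0&G3=1&1=1 G3=(1+0>=2)=0 -> 1110
Step 2: G0=NOT G2=NOT 1=0 G1=G3&G0=0&1=0 G2=G0&G3=1&0=0 G3=(0+1>=2)=0 -> 0000
Step 3: G0=NOT G2=NOT 0=1 G1=G3&G0=0&0=0 G2=G0&G3=0&0=0 G3=(0+0>=2)=0 -> 1000
Step 4: G0=NOT G2=NOT 0=1 G1=G3&G0=0&1=0 G2=G0&G3=1&0=0 G3=(0+0>=2)=0 -> 1000
Fixed point reached at step 3: 1000

Answer: fixed 1000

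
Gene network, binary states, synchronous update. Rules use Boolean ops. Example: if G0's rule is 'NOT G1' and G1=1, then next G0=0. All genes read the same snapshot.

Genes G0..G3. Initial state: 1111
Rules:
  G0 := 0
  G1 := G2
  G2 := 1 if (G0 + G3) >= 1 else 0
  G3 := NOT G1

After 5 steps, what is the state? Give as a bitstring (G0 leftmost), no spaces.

Step 1: G0=0(const) G1=G2=1 G2=(1+1>=1)=1 G3=NOT G1=NOT 1=0 -> 0110
Step 2: G0=0(const) G1=G2=1 G2=(0+0>=1)=0 G3=NOT G1=NOT 1=0 -> 0100
Step 3: G0=0(const) G1=G2=0 G2=(0+0>=1)=0 G3=NOT G1=NOT 1=0 -> 0000
Step 4: G0=0(const) G1=G2=0 G2=(0+0>=1)=0 G3=NOT G1=NOT 0=1 -> 0001
Step 5: G0=0(const) G1=G2=0 G2=(0+1>=1)=1 G3=NOT G1=NOT 0=1 -> 0011

0011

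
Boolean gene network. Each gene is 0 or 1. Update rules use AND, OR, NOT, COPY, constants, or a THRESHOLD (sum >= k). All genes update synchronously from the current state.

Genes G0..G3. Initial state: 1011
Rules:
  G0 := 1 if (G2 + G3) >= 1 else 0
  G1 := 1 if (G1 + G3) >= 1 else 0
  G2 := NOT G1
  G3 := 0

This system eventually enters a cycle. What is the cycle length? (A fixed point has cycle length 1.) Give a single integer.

Step 0: 1011
Step 1: G0=(1+1>=1)=1 G1=(0+1>=1)=1 G2=NOT G1=NOT 0=1 G3=0(const) -> 1110
Step 2: G0=(1+0>=1)=1 G1=(1+0>=1)=1 G2=NOT G1=NOT 1=0 G3=0(const) -> 1100
Step 3: G0=(0+0>=1)=0 G1=(1+0>=1)=1 G2=NOT G1=NOT 1=0 G3=0(const) -> 0100
Step 4: G0=(0+0>=1)=0 G1=(1+0>=1)=1 G2=NOT G1=NOT 1=0 G3=0(const) -> 0100
State from step 4 equals state from step 3 -> cycle length 1

Answer: 1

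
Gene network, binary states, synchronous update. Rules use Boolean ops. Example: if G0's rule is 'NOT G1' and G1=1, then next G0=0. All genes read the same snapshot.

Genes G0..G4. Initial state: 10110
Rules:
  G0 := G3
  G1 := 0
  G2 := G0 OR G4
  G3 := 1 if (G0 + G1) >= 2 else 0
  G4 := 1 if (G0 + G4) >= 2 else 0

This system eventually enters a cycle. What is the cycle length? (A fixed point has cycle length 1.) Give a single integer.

Step 0: 10110
Step 1: G0=G3=1 G1=0(const) G2=G0|G4=1|0=1 G3=(1+0>=2)=0 G4=(1+0>=2)=0 -> 10100
Step 2: G0=G3=0 G1=0(const) G2=G0|G4=1|0=1 G3=(1+0>=2)=0 G4=(1+0>=2)=0 -> 00100
Step 3: G0=G3=0 G1=0(const) G2=G0|G4=0|0=0 G3=(0+0>=2)=0 G4=(0+0>=2)=0 -> 00000
Step 4: G0=G3=0 G1=0(const) G2=G0|G4=0|0=0 G3=(0+0>=2)=0 G4=(0+0>=2)=0 -> 00000
State from step 4 equals state from step 3 -> cycle length 1

Answer: 1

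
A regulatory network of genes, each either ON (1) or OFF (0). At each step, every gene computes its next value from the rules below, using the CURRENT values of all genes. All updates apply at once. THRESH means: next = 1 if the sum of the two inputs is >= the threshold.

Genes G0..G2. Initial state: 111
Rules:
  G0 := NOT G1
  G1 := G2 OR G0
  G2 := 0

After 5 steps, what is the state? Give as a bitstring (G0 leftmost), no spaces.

Step 1: G0=NOT G1=NOT 1=0 G1=G2|G0=1|1=1 G2=0(const) -> 010
Step 2: G0=NOT G1=NOT 1=0 G1=G2|G0=0|0=0 G2=0(const) -> 000
Step 3: G0=NOT G1=NOT 0=1 G1=G2|G0=0|0=0 G2=0(const) -> 100
Step 4: G0=NOT G1=NOT 0=1 G1=G2|G0=0|1=1 G2=0(const) -> 110
Step 5: G0=NOT G1=NOT 1=0 G1=G2|G0=0|1=1 G2=0(const) -> 010

010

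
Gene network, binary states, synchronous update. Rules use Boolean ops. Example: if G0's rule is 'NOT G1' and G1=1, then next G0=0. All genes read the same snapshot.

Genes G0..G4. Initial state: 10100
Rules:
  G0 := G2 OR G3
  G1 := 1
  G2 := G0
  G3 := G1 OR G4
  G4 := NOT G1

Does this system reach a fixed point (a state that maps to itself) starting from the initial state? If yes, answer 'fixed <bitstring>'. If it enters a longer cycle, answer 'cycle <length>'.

Answer: fixed 11110

Derivation:
Step 0: 10100
Step 1: G0=G2|G3=1|0=1 G1=1(const) G2=G0=1 G3=G1|G4=0|0=0 G4=NOT G1=NOT 0=1 -> 11101
Step 2: G0=G2|G3=1|0=1 G1=1(const) G2=G0=1 G3=G1|G4=1|1=1 G4=NOT G1=NOT 1=0 -> 11110
Step 3: G0=G2|G3=1|1=1 G1=1(const) G2=G0=1 G3=G1|G4=1|0=1 G4=NOT G1=NOT 1=0 -> 11110
Fixed point reached at step 2: 11110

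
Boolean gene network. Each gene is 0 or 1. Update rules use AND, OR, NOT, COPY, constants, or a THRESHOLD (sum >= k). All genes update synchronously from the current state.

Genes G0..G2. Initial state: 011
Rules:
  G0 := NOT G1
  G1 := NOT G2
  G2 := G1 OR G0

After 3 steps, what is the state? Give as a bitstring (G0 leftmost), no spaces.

Step 1: G0=NOT G1=NOT 1=0 G1=NOT G2=NOT 1=0 G2=G1|G0=1|0=1 -> 001
Step 2: G0=NOT G1=NOT 0=1 G1=NOT G2=NOT 1=0 G2=G1|G0=0|0=0 -> 100
Step 3: G0=NOT G1=NOT 0=1 G1=NOT G2=NOT 0=1 G2=G1|G0=0|1=1 -> 111

111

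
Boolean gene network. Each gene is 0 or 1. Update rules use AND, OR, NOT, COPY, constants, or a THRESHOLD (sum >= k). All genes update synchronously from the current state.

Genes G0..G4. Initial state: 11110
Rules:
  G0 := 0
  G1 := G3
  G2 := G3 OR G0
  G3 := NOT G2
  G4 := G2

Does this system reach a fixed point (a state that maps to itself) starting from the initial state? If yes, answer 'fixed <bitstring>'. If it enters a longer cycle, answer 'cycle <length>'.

Step 0: 11110
Step 1: G0=0(const) G1=G3=1 G2=G3|G0=1|1=1 G3=NOT G2=NOT 1=0 G4=G2=1 -> 01101
Step 2: G0=0(const) G1=G3=0 G2=G3|G0=0|0=0 G3=NOT G2=NOT 1=0 G4=G2=1 -> 00001
Step 3: G0=0(const) G1=G3=0 G2=G3|G0=0|0=0 G3=NOT G2=NOT 0=1 G4=G2=0 -> 00010
Step 4: G0=0(const) G1=G3=1 G2=G3|G0=1|0=1 G3=NOT G2=NOT 0=1 G4=G2=0 -> 01110
Step 5: G0=0(const) G1=G3=1 G2=G3|G0=1|0=1 G3=NOT G2=NOT 1=0 G4=G2=1 -> 01101
Cycle of length 4 starting at step 1 -> no fixed point

Answer: cycle 4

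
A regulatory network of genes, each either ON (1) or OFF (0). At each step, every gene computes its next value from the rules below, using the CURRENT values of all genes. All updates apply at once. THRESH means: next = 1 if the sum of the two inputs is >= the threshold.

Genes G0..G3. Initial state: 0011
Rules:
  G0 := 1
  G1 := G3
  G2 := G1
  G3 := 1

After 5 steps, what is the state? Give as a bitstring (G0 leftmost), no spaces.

Step 1: G0=1(const) G1=G3=1 G2=G1=0 G3=1(const) -> 1101
Step 2: G0=1(const) G1=G3=1 G2=G1=1 G3=1(const) -> 1111
Step 3: G0=1(const) G1=G3=1 G2=G1=1 G3=1(const) -> 1111
Step 4: G0=1(const) G1=G3=1 G2=G1=1 G3=1(const) -> 1111
Step 5: G0=1(const) G1=G3=1 G2=G1=1 G3=1(const) -> 1111

1111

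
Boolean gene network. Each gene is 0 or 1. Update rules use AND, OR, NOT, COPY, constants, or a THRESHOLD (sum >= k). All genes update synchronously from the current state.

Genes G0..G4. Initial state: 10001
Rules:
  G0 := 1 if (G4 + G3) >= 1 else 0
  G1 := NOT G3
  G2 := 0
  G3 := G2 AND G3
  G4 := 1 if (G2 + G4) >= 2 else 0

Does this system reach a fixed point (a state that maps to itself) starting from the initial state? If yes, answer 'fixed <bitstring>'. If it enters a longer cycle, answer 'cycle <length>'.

Answer: fixed 01000

Derivation:
Step 0: 10001
Step 1: G0=(1+0>=1)=1 G1=NOT G3=NOT 0=1 G2=0(const) G3=G2&G3=0&0=0 G4=(0+1>=2)=0 -> 11000
Step 2: G0=(0+0>=1)=0 G1=NOT G3=NOT 0=1 G2=0(const) G3=G2&G3=0&0=0 G4=(0+0>=2)=0 -> 01000
Step 3: G0=(0+0>=1)=0 G1=NOT G3=NOT 0=1 G2=0(const) G3=G2&G3=0&0=0 G4=(0+0>=2)=0 -> 01000
Fixed point reached at step 2: 01000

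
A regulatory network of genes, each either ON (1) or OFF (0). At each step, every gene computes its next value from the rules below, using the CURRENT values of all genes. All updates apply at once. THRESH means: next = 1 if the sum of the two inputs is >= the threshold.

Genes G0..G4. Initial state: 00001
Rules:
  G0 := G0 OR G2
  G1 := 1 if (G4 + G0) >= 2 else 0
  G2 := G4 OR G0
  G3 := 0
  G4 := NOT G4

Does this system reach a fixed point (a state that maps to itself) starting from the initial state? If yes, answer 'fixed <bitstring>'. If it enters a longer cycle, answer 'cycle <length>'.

Step 0: 00001
Step 1: G0=G0|G2=0|0=0 G1=(1+0>=2)=0 G2=G4|G0=1|0=1 G3=0(const) G4=NOT G4=NOT 1=0 -> 00100
Step 2: G0=G0|G2=0|1=1 G1=(0+0>=2)=0 G2=G4|G0=0|0=0 G3=0(const) G4=NOT G4=NOT 0=1 -> 10001
Step 3: G0=G0|G2=1|0=1 G1=(1+1>=2)=1 G2=G4|G0=1|1=1 G3=0(const) G4=NOT G4=NOT 1=0 -> 11100
Step 4: G0=G0|G2=1|1=1 G1=(0+1>=2)=0 G2=G4|G0=0|1=1 G3=0(const) G4=NOT G4=NOT 0=1 -> 10101
Step 5: G0=G0|G2=1|1=1 G1=(1+1>=2)=1 G2=G4|G0=1|1=1 G3=0(const) G4=NOT G4=NOT 1=0 -> 11100
Cycle of length 2 starting at step 3 -> no fixed point

Answer: cycle 2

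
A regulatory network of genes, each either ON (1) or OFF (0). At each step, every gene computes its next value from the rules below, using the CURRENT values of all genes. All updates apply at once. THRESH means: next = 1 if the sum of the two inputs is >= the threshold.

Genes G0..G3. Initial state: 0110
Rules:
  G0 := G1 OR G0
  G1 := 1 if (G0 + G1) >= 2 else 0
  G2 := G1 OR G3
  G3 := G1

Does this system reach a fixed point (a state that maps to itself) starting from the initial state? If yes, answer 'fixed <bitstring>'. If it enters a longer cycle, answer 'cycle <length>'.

Answer: fixed 1000

Derivation:
Step 0: 0110
Step 1: G0=G1|G0=1|0=1 G1=(0+1>=2)=0 G2=G1|G3=1|0=1 G3=G1=1 -> 1011
Step 2: G0=G1|G0=0|1=1 G1=(1+0>=2)=0 G2=G1|G3=0|1=1 G3=G1=0 -> 1010
Step 3: G0=G1|G0=0|1=1 G1=(1+0>=2)=0 G2=G1|G3=0|0=0 G3=G1=0 -> 1000
Step 4: G0=G1|G0=0|1=1 G1=(1+0>=2)=0 G2=G1|G3=0|0=0 G3=G1=0 -> 1000
Fixed point reached at step 3: 1000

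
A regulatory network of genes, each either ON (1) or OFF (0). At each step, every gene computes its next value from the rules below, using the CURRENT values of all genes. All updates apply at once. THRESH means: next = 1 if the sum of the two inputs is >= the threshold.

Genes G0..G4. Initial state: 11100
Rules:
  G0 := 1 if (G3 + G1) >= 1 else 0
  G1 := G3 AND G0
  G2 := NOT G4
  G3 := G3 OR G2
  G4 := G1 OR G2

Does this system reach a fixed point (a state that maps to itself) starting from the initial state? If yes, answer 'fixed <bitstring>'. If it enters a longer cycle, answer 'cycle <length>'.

Step 0: 11100
Step 1: G0=(0+1>=1)=1 G1=G3&G0=0&1=0 G2=NOT G4=NOT 0=1 G3=G3|G2=0|1=1 G4=G1|G2=1|1=1 -> 10111
Step 2: G0=(1+0>=1)=1 G1=G3&G0=1&1=1 G2=NOT G4=NOT 1=0 G3=G3|G2=1|1=1 G4=G1|G2=0|1=1 -> 11011
Step 3: G0=(1+1>=1)=1 G1=G3&G0=1&1=1 G2=NOT G4=NOT 1=0 G3=G3|G2=1|0=1 G4=G1|G2=1|0=1 -> 11011
Fixed point reached at step 2: 11011

Answer: fixed 11011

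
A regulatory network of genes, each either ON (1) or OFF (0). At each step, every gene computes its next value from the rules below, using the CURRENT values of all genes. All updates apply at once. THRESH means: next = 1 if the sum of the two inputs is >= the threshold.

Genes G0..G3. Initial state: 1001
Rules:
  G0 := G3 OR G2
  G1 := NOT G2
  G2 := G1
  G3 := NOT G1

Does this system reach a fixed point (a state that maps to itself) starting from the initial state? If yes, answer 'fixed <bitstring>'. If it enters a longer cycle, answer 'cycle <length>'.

Answer: cycle 4

Derivation:
Step 0: 1001
Step 1: G0=G3|G2=1|0=1 G1=NOT G2=NOT 0=1 G2=G1=0 G3=NOT G1=NOT 0=1 -> 1101
Step 2: G0=G3|G2=1|0=1 G1=NOT G2=NOT 0=1 G2=G1=1 G3=NOT G1=NOT 1=0 -> 1110
Step 3: G0=G3|G2=0|1=1 G1=NOT G2=NOT 1=0 G2=G1=1 G3=NOT G1=NOT 1=0 -> 1010
Step 4: G0=G3|G2=0|1=1 G1=NOT G2=NOT 1=0 G2=G1=0 G3=NOT G1=NOT 0=1 -> 1001
Cycle of length 4 starting at step 0 -> no fixed point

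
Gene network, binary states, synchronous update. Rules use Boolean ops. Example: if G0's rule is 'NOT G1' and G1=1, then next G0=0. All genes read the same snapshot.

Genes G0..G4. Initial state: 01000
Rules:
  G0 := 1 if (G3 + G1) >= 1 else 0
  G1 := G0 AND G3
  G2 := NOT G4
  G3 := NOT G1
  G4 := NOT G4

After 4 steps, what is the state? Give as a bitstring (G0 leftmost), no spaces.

Step 1: G0=(0+1>=1)=1 G1=G0&G3=0&0=0 G2=NOT G4=NOT 0=1 G3=NOT G1=NOT 1=0 G4=NOT G4=NOT 0=1 -> 10101
Step 2: G0=(0+0>=1)=0 G1=G0&G3=1&0=0 G2=NOT G4=NOT 1=0 G3=NOT G1=NOT 0=1 G4=NOT G4=NOT 1=0 -> 00010
Step 3: G0=(1+0>=1)=1 G1=G0&G3=0&1=0 G2=NOT G4=NOT 0=1 G3=NOT G1=NOT 0=1 G4=NOT G4=NOT 0=1 -> 10111
Step 4: G0=(1+0>=1)=1 G1=G0&G3=1&1=1 G2=NOT G4=NOT 1=0 G3=NOT G1=NOT 0=1 G4=NOT G4=NOT 1=0 -> 11010

11010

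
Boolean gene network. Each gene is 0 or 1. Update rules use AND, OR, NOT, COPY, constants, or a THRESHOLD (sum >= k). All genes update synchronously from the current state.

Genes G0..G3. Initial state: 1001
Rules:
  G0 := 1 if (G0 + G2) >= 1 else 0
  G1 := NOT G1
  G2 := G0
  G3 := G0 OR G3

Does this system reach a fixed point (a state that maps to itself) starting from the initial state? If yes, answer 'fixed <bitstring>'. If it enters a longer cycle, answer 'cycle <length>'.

Step 0: 1001
Step 1: G0=(1+0>=1)=1 G1=NOT G1=NOT 0=1 G2=G0=1 G3=G0|G3=1|1=1 -> 1111
Step 2: G0=(1+1>=1)=1 G1=NOT G1=NOT 1=0 G2=G0=1 G3=G0|G3=1|1=1 -> 1011
Step 3: G0=(1+1>=1)=1 G1=NOT G1=NOT 0=1 G2=G0=1 G3=G0|G3=1|1=1 -> 1111
Cycle of length 2 starting at step 1 -> no fixed point

Answer: cycle 2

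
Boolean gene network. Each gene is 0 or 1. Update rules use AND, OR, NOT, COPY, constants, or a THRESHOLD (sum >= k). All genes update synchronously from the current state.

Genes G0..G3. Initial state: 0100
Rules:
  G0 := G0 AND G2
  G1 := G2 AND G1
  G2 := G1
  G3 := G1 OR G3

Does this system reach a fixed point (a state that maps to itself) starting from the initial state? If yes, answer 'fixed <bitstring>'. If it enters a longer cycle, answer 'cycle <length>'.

Answer: fixed 0001

Derivation:
Step 0: 0100
Step 1: G0=G0&G2=0&0=0 G1=G2&G1=0&1=0 G2=G1=1 G3=G1|G3=1|0=1 -> 0011
Step 2: G0=G0&G2=0&1=0 G1=G2&G1=1&0=0 G2=G1=0 G3=G1|G3=0|1=1 -> 0001
Step 3: G0=G0&G2=0&0=0 G1=G2&G1=0&0=0 G2=G1=0 G3=G1|G3=0|1=1 -> 0001
Fixed point reached at step 2: 0001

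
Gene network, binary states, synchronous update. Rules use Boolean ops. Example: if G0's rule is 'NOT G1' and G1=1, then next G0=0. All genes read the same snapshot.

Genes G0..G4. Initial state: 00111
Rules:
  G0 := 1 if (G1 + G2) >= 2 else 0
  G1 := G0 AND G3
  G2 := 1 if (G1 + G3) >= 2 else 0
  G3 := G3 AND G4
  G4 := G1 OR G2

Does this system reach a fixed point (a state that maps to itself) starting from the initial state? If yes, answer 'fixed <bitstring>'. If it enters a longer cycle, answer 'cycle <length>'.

Step 0: 00111
Step 1: G0=(0+1>=2)=0 G1=G0&G3=0&1=0 G2=(0+1>=2)=0 G3=G3&G4=1&1=1 G4=G1|G2=0|1=1 -> 00011
Step 2: G0=(0+0>=2)=0 G1=G0&G3=0&1=0 G2=(0+1>=2)=0 G3=G3&G4=1&1=1 G4=G1|G2=0|0=0 -> 00010
Step 3: G0=(0+0>=2)=0 G1=G0&G3=0&1=0 G2=(0+1>=2)=0 G3=G3&G4=1&0=0 G4=G1|G2=0|0=0 -> 00000
Step 4: G0=(0+0>=2)=0 G1=G0&G3=0&0=0 G2=(0+0>=2)=0 G3=G3&G4=0&0=0 G4=G1|G2=0|0=0 -> 00000
Fixed point reached at step 3: 00000

Answer: fixed 00000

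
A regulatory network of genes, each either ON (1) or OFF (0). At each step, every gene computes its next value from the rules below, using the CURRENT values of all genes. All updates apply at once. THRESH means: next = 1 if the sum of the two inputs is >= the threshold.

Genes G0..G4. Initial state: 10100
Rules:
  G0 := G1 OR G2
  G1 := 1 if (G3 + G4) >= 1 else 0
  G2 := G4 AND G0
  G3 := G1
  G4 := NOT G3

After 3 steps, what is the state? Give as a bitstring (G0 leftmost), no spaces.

Step 1: G0=G1|G2=0|1=1 G1=(0+0>=1)=0 G2=G4&G0=0&1=0 G3=G1=0 G4=NOT G3=NOT 0=1 -> 10001
Step 2: G0=G1|G2=0|0=0 G1=(0+1>=1)=1 G2=G4&G0=1&1=1 G3=G1=0 G4=NOT G3=NOT 0=1 -> 01101
Step 3: G0=G1|G2=1|1=1 G1=(0+1>=1)=1 G2=G4&G0=1&0=0 G3=G1=1 G4=NOT G3=NOT 0=1 -> 11011

11011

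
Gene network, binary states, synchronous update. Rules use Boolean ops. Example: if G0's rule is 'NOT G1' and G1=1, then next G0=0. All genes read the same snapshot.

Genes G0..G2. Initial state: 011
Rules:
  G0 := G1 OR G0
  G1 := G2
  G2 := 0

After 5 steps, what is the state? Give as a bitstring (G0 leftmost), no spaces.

Step 1: G0=G1|G0=1|0=1 G1=G2=1 G2=0(const) -> 110
Step 2: G0=G1|G0=1|1=1 G1=G2=0 G2=0(const) -> 100
Step 3: G0=G1|G0=0|1=1 G1=G2=0 G2=0(const) -> 100
Step 4: G0=G1|G0=0|1=1 G1=G2=0 G2=0(const) -> 100
Step 5: G0=G1|G0=0|1=1 G1=G2=0 G2=0(const) -> 100

100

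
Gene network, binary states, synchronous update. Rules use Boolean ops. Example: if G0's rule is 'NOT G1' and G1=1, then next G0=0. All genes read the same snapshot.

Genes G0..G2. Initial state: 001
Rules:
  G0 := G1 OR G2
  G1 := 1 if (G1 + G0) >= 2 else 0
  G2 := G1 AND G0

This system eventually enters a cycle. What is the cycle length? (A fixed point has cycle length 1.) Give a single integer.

Answer: 1

Derivation:
Step 0: 001
Step 1: G0=G1|G2=0|1=1 G1=(0+0>=2)=0 G2=G1&G0=0&0=0 -> 100
Step 2: G0=G1|G2=0|0=0 G1=(0+1>=2)=0 G2=G1&G0=0&1=0 -> 000
Step 3: G0=G1|G2=0|0=0 G1=(0+0>=2)=0 G2=G1&G0=0&0=0 -> 000
State from step 3 equals state from step 2 -> cycle length 1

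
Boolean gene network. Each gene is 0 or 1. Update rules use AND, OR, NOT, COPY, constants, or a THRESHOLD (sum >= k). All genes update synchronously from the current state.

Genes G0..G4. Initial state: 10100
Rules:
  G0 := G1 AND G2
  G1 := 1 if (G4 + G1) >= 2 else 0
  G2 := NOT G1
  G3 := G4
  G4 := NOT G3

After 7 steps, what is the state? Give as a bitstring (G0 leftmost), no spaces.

Step 1: G0=G1&G2=0&1=0 G1=(0+0>=2)=0 G2=NOT G1=NOT 0=1 G3=G4=0 G4=NOT G3=NOT 0=1 -> 00101
Step 2: G0=G1&G2=0&1=0 G1=(1+0>=2)=0 G2=NOT G1=NOT 0=1 G3=G4=1 G4=NOT G3=NOT 0=1 -> 00111
Step 3: G0=G1&G2=0&1=0 G1=(1+0>=2)=0 G2=NOT G1=NOT 0=1 G3=G4=1 G4=NOT G3=NOT 1=0 -> 00110
Step 4: G0=G1&G2=0&1=0 G1=(0+0>=2)=0 G2=NOT G1=NOT 0=1 G3=G4=0 G4=NOT G3=NOT 1=0 -> 00100
Step 5: G0=G1&G2=0&1=0 G1=(0+0>=2)=0 G2=NOT G1=NOT 0=1 G3=G4=0 G4=NOT G3=NOT 0=1 -> 00101
Step 6: G0=G1&G2=0&1=0 G1=(1+0>=2)=0 G2=NOT G1=NOT 0=1 G3=G4=1 G4=NOT G3=NOT 0=1 -> 00111
Step 7: G0=G1&G2=0&1=0 G1=(1+0>=2)=0 G2=NOT G1=NOT 0=1 G3=G4=1 G4=NOT G3=NOT 1=0 -> 00110

00110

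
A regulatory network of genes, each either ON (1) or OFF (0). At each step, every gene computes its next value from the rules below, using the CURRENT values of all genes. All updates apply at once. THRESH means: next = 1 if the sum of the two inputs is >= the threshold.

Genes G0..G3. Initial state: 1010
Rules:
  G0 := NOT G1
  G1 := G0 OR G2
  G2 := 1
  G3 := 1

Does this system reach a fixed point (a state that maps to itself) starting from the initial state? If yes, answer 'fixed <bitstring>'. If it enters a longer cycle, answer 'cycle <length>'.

Step 0: 1010
Step 1: G0=NOT G1=NOT 0=1 G1=G0|G2=1|1=1 G2=1(const) G3=1(const) -> 1111
Step 2: G0=NOT G1=NOT 1=0 G1=G0|G2=1|1=1 G2=1(const) G3=1(const) -> 0111
Step 3: G0=NOT G1=NOT 1=0 G1=G0|G2=0|1=1 G2=1(const) G3=1(const) -> 0111
Fixed point reached at step 2: 0111

Answer: fixed 0111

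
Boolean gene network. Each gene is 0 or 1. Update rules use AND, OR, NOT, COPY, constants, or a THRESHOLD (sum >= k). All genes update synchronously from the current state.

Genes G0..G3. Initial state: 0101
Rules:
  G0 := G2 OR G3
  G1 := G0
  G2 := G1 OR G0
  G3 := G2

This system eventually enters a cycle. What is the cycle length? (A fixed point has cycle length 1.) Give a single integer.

Answer: 1

Derivation:
Step 0: 0101
Step 1: G0=G2|G3=0|1=1 G1=G0=0 G2=G1|G0=1|0=1 G3=G2=0 -> 1010
Step 2: G0=G2|G3=1|0=1 G1=G0=1 G2=G1|G0=0|1=1 G3=G2=1 -> 1111
Step 3: G0=G2|G3=1|1=1 G1=G0=1 G2=G1|G0=1|1=1 G3=G2=1 -> 1111
State from step 3 equals state from step 2 -> cycle length 1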